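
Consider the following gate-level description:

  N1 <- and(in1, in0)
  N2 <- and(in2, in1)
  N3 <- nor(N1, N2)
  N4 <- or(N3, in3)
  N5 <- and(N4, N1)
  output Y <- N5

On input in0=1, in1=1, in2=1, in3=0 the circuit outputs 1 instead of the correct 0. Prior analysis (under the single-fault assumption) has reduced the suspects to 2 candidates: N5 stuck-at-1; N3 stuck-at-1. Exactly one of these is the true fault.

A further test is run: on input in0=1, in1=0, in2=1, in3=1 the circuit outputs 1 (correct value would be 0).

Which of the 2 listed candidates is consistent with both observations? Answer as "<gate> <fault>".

Evaluate each candidate on input in0=1, in1=0, in2=1, in3=1:
  N5 stuck-at-1: N1=0, N2=0, N3=1, N4=1, N5=1 [stuck-at-1] → 1 — matches
  N3 stuck-at-1: N1=0, N2=0, N3=1 [stuck-at-1], N4=1, N5=0 → 0 — eliminated
Only N5 stuck-at-1 reproduces the observed 1.

N5 stuck-at-1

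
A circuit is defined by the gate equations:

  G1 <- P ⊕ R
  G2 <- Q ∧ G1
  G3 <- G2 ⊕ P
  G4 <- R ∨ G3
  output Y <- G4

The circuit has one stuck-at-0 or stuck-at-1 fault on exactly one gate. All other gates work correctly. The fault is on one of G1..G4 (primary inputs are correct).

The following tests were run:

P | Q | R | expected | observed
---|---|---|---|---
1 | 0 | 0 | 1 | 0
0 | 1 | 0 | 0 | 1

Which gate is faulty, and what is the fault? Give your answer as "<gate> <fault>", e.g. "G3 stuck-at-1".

G2 stuck-at-1

Fault-free values for test 1 (P=1, Q=0, R=0): G1=1, G2=0, G3=1, G4=1, giving Y=1. Observed 0.
Test 1: faults giving observed 0 are {G2 stuck-at-1, G3 stuck-at-0, G4 stuck-at-0}.
Test 2 (P=0, Q=1, R=0): fault-free G1=0, G2=0, G3=0, G4=0 → 0; observed 1. Eliminates G3 stuck-at-0, G4 stuck-at-0.
Only G2 stuck-at-1 is consistent with every test.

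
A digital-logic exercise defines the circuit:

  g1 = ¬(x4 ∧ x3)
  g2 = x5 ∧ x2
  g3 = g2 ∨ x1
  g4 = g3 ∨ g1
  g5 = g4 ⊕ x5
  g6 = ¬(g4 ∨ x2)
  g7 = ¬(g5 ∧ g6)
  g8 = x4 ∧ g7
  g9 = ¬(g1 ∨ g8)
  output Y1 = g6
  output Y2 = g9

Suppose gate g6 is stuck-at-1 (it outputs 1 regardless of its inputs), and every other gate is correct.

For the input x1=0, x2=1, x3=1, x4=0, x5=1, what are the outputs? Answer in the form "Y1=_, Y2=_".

Y1=1, Y2=0

Propagate with g6 forced: g1=1, g2=1, g3=1, g4=1, g5=0, g6=1 [stuck-at-1], g7=1, g8=0, g9=0.
So the outputs are Y1=1, Y2=0. (Without the fault they would be Y1=0, Y2=0.)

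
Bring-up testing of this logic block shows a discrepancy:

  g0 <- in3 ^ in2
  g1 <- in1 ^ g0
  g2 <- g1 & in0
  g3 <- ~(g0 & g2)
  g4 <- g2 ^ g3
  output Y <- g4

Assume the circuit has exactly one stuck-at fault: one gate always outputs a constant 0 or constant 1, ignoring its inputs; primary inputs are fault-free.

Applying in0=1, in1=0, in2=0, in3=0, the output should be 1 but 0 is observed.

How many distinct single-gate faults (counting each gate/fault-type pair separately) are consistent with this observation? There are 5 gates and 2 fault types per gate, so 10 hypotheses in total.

Fault-free: g0=0, g1=0, g2=0, g3=1, g4=1 → 1. Observed 0.
  g0 stuck-at-0: output 1 ✗
  g0 stuck-at-1: output 1 ✗
  g1 stuck-at-0: output 1 ✗
  g1 stuck-at-1: output 0 ✓
  g2 stuck-at-0: output 1 ✗
  g2 stuck-at-1: output 0 ✓
  g3 stuck-at-0: output 0 ✓
  g3 stuck-at-1: output 1 ✗
  g4 stuck-at-0: output 0 ✓
  g4 stuck-at-1: output 1 ✗
Consistent faults: {g1 stuck-at-1, g2 stuck-at-1, g3 stuck-at-0, g4 stuck-at-0} — 4 in all.

4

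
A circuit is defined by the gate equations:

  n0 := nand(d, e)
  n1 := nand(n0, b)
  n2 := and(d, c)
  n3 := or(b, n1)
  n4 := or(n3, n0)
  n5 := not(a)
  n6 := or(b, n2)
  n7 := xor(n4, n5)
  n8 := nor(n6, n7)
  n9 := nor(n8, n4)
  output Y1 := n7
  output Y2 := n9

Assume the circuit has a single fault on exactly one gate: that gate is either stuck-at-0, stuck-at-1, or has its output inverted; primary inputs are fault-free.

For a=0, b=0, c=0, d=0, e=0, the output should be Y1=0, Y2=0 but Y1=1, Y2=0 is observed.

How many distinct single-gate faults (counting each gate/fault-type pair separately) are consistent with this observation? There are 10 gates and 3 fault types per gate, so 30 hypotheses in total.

4

Fault-free: n0=1, n1=1, n2=0, n3=1, n4=1, n5=1, n6=0, n7=0, n8=1, n9=0 → Y1=0, Y2=0. Observed Y1=1, Y2=0.
  n0: none of the 3 fault types match ✗
  n1: none of the 3 fault types match ✗
  n2: none of the 3 fault types match ✗
  n3: none of the 3 fault types match ✗
  n4: none of the 3 fault types match ✗
  n5: stuck-at-0, inverted output ✓; others ✗
  n6: none of the 3 fault types match ✗
  n7: stuck-at-1, inverted output ✓; others ✗
  n8: none of the 3 fault types match ✗
  n9: none of the 3 fault types match ✗
Consistent faults: {n5 stuck-at-0, n5 inverted output, n7 stuck-at-1, n7 inverted output} — 4 in all.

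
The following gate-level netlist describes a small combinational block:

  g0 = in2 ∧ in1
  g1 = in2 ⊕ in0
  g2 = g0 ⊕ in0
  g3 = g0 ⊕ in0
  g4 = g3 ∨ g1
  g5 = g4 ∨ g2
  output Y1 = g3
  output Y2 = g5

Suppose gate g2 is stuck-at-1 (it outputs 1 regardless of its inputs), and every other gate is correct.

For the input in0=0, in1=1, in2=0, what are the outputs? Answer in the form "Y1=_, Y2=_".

Y1=0, Y2=1

Propagate with g2 forced: g0=0, g1=0, g2=1 [stuck-at-1], g3=0, g4=0, g5=1.
So the outputs are Y1=0, Y2=1. (Without the fault they would be Y1=0, Y2=0.)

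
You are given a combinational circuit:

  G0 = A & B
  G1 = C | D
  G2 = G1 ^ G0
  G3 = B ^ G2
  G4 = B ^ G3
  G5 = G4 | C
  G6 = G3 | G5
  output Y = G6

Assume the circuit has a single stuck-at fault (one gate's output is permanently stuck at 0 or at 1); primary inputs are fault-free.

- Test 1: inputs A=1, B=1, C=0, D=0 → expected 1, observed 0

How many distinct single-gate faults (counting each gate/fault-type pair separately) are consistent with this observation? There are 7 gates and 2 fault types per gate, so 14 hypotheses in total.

3

Fault-free: G0=1, G1=0, G2=1, G3=0, G4=1, G5=1, G6=1 → 1. Observed 0.
  G0 stuck-at-0: output 1 ✗
  G0 stuck-at-1: output 1 ✗
  G1 stuck-at-0: output 1 ✗
  G1 stuck-at-1: output 1 ✗
  G2 stuck-at-0: output 1 ✗
  G2 stuck-at-1: output 1 ✗
  G3 stuck-at-0: output 1 ✗
  G3 stuck-at-1: output 1 ✗
  G4 stuck-at-0: output 0 ✓
  G4 stuck-at-1: output 1 ✗
  G5 stuck-at-0: output 0 ✓
  G5 stuck-at-1: output 1 ✗
  G6 stuck-at-0: output 0 ✓
  G6 stuck-at-1: output 1 ✗
Consistent faults: {G4 stuck-at-0, G5 stuck-at-0, G6 stuck-at-0} — 3 in all.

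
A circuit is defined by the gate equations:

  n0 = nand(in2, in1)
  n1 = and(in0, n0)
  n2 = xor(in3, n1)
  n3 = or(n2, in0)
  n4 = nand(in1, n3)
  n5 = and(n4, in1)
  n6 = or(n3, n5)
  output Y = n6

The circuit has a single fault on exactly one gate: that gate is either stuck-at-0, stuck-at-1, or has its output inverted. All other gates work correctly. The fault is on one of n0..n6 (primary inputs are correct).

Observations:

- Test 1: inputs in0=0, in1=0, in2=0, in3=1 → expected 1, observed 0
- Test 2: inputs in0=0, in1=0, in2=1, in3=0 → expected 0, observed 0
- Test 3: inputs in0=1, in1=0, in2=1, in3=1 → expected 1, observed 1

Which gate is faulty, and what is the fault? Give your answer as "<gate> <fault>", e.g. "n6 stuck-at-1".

n2 stuck-at-0

Fault-free values for test 1 (in0=0, in1=0, in2=0, in3=1): n0=1, n1=0, n2=1, n3=1, n4=1, n5=0, n6=1, giving Y=1. Observed 0.
Test 1: faults giving observed 0 are {n1 stuck-at-1, n1 inverted output, n2 stuck-at-0, n2 inverted output, n3 stuck-at-0, n3 inverted output, n6 stuck-at-0, n6 inverted output}.
Test 2 (in0=0, in1=0, in2=1, in3=0): fault-free n0=1, n1=0, n2=0, n3=0, n4=1, n5=0, n6=0 → 0; observed 0. Eliminates n1 stuck-at-1, n1 inverted output, n2 inverted output, n3 inverted output, n6 inverted output.
Test 3 (in0=1, in1=0, in2=1, in3=1): fault-free n0=1, n1=1, n2=0, n3=1, n4=1, n5=0, n6=1 → 1; observed 1. Eliminates n3 stuck-at-0, n6 stuck-at-0.
Only n2 stuck-at-0 is consistent with every test.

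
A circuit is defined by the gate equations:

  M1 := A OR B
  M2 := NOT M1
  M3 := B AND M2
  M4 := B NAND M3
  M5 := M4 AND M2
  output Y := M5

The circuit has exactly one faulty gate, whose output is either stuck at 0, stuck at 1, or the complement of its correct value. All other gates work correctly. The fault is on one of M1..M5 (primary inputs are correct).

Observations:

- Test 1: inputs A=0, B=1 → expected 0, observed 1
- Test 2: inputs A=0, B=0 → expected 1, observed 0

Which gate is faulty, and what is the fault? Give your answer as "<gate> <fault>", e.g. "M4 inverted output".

M5 inverted output

Fault-free values for test 1 (A=0, B=1): M1=1, M2=0, M3=0, M4=1, M5=0, giving Y=0. Observed 1.
Test 1: faults giving observed 1 are {M5 stuck-at-1, M5 inverted output}.
Test 2 (A=0, B=0): fault-free M1=0, M2=1, M3=0, M4=1, M5=1 → 1; observed 0. Eliminates M5 stuck-at-1.
Only M5 inverted output is consistent with every test.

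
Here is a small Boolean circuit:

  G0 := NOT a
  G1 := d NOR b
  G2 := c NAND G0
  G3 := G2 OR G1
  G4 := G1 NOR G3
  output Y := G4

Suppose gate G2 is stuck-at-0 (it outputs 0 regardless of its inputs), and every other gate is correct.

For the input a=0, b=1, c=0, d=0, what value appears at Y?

1

Propagate with G2 forced: G0=1, G1=0, G2=0 [stuck-at-0], G3=0, G4=1.
So Y = 1. (Without the fault it would be 0.)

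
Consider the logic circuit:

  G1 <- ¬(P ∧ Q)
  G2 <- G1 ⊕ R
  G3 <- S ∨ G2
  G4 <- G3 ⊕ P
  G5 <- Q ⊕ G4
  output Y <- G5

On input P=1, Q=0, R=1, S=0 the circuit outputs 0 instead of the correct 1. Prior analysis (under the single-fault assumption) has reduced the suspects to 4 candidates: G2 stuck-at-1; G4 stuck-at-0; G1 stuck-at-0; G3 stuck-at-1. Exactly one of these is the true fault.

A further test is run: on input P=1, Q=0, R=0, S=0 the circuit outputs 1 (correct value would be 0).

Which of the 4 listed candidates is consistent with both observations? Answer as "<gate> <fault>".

G1 stuck-at-0

Evaluate each candidate on input P=1, Q=0, R=0, S=0:
  G2 stuck-at-1: G1=1, G2=1 [stuck-at-1], G3=1, G4=0, G5=0 → 0 — eliminated
  G4 stuck-at-0: G1=1, G2=1, G3=1, G4=0 [stuck-at-0], G5=0 → 0 — eliminated
  G1 stuck-at-0: G1=0 [stuck-at-0], G2=0, G3=0, G4=1, G5=1 → 1 — matches
  G3 stuck-at-1: G1=1, G2=1, G3=1 [stuck-at-1], G4=0, G5=0 → 0 — eliminated
Only G1 stuck-at-0 reproduces the observed 1.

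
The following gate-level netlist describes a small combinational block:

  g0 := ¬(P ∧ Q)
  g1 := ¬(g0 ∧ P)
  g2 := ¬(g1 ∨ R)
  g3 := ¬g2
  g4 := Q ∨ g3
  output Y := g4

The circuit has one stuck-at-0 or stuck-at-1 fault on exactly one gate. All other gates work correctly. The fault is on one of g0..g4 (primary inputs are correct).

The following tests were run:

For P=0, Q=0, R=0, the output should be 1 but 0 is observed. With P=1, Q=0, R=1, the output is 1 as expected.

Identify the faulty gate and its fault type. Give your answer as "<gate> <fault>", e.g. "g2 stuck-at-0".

g1 stuck-at-0

Fault-free values for test 1 (P=0, Q=0, R=0): g0=1, g1=1, g2=0, g3=1, g4=1, giving Y=1. Observed 0.
Test 1: faults giving observed 0 are {g1 stuck-at-0, g2 stuck-at-1, g3 stuck-at-0, g4 stuck-at-0}.
Test 2 (P=1, Q=0, R=1): fault-free g0=1, g1=0, g2=0, g3=1, g4=1 → 1; observed 1. Eliminates g2 stuck-at-1, g3 stuck-at-0, g4 stuck-at-0.
Only g1 stuck-at-0 is consistent with every test.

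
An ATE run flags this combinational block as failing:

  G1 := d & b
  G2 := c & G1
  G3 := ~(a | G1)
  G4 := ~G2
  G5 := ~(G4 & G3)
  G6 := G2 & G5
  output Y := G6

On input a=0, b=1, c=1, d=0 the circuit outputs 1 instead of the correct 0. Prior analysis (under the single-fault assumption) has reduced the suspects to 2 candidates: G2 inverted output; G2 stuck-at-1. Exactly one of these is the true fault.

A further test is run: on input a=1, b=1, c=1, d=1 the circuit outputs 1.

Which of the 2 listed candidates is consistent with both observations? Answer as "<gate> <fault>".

Evaluate each candidate on input a=1, b=1, c=1, d=1:
  G2 inverted output: G1=1, G2=0 [inverted output], G3=0, G4=1, G5=1, G6=0 → 0 — eliminated
  G2 stuck-at-1: G1=1, G2=1 [stuck-at-1], G3=0, G4=0, G5=1, G6=1 → 1 — matches
Only G2 stuck-at-1 reproduces the observed 1.

G2 stuck-at-1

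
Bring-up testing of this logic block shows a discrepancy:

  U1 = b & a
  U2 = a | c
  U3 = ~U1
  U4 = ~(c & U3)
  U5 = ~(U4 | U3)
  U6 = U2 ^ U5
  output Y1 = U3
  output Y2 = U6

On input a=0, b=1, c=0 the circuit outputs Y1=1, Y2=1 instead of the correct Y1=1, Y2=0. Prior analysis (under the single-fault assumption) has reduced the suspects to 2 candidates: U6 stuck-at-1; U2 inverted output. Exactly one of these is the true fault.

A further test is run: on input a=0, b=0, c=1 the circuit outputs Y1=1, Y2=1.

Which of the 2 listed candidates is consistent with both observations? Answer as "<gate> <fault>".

U6 stuck-at-1

Evaluate each candidate on input a=0, b=0, c=1:
  U6 stuck-at-1: U1=0, U2=1, U3=1, U4=0, U5=0, U6=1 [stuck-at-1] → Y1=1, Y2=1 — matches
  U2 inverted output: U1=0, U2=0 [inverted output], U3=1, U4=0, U5=0, U6=0 → Y1=1, Y2=0 — eliminated
Only U6 stuck-at-1 reproduces the observed Y1=1, Y2=1.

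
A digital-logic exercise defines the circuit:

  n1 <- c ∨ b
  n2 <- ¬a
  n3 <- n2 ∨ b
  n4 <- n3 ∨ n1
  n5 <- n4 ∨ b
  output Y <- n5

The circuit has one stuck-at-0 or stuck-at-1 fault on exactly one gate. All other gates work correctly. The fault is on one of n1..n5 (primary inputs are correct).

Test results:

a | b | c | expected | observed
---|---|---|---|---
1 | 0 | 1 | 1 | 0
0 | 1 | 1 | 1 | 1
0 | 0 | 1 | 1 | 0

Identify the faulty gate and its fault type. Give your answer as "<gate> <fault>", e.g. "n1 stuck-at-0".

n4 stuck-at-0

Fault-free values for test 1 (a=1, b=0, c=1): n1=1, n2=0, n3=0, n4=1, n5=1, giving Y=1. Observed 0.
Test 1: faults giving observed 0 are {n1 stuck-at-0, n4 stuck-at-0, n5 stuck-at-0}.
Test 2 (a=0, b=1, c=1): fault-free n1=1, n2=1, n3=1, n4=1, n5=1 → 1; observed 1. Eliminates n5 stuck-at-0.
Test 3 (a=0, b=0, c=1): fault-free n1=1, n2=1, n3=1, n4=1, n5=1 → 1; observed 0. Eliminates n1 stuck-at-0.
Only n4 stuck-at-0 is consistent with every test.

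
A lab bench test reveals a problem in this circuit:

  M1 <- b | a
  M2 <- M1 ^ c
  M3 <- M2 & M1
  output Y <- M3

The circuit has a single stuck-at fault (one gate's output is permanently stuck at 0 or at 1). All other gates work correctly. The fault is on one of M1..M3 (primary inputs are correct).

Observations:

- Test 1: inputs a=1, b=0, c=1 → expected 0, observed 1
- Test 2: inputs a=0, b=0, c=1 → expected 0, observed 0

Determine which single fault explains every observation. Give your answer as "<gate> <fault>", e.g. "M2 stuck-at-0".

Fault-free values for test 1 (a=1, b=0, c=1): M1=1, M2=0, M3=0, giving Y=0. Observed 1.
Test 1: faults giving observed 1 are {M2 stuck-at-1, M3 stuck-at-1}.
Test 2 (a=0, b=0, c=1): fault-free M1=0, M2=1, M3=0 → 0; observed 0. Eliminates M3 stuck-at-1.
Only M2 stuck-at-1 is consistent with every test.

M2 stuck-at-1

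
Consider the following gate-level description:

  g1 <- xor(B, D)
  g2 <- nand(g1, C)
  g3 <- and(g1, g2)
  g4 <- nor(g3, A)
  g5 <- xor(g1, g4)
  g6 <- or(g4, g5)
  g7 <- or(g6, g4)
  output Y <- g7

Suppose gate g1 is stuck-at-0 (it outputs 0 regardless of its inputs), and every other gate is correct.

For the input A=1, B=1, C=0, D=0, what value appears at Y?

0

Propagate with g1 forced: g1=0 [stuck-at-0], g2=1, g3=0, g4=0, g5=0, g6=0, g7=0.
So Y = 0. (Without the fault it would be 1.)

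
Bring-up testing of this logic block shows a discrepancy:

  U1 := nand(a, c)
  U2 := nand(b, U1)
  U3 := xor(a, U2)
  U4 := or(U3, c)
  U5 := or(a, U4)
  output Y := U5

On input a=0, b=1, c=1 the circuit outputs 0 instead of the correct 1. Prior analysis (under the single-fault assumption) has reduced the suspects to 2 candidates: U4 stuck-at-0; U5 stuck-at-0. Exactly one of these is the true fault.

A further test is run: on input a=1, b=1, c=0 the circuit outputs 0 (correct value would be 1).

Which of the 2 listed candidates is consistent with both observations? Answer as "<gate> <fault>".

Evaluate each candidate on input a=1, b=1, c=0:
  U4 stuck-at-0: U1=1, U2=0, U3=1, U4=0 [stuck-at-0], U5=1 → 1 — eliminated
  U5 stuck-at-0: U1=1, U2=0, U3=1, U4=1, U5=0 [stuck-at-0] → 0 — matches
Only U5 stuck-at-0 reproduces the observed 0.

U5 stuck-at-0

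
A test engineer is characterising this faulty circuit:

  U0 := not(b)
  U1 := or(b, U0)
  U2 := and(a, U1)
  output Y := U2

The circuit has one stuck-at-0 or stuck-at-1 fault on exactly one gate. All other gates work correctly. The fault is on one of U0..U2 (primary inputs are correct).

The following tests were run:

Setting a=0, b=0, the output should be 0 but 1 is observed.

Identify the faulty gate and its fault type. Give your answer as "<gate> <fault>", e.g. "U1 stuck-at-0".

U2 stuck-at-1

Fault-free values for test 1 (a=0, b=0): U0=1, U1=1, U2=0, giving Y=0. Observed 1.
Test 1: faults giving observed 1 are {U2 stuck-at-1}.
Only U2 stuck-at-1 is consistent with every test.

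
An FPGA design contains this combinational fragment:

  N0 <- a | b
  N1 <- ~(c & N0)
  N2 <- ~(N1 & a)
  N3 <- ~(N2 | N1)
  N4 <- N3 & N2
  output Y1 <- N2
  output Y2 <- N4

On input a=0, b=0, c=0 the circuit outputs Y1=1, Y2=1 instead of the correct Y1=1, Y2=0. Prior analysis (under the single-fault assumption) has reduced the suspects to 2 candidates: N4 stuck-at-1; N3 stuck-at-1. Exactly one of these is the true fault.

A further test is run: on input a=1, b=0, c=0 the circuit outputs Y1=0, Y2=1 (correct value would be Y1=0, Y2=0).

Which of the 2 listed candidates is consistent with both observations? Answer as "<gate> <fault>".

N4 stuck-at-1

Evaluate each candidate on input a=1, b=0, c=0:
  N4 stuck-at-1: N0=1, N1=1, N2=0, N3=0, N4=1 [stuck-at-1] → Y1=0, Y2=1 — matches
  N3 stuck-at-1: N0=1, N1=1, N2=0, N3=1 [stuck-at-1], N4=0 → Y1=0, Y2=0 — eliminated
Only N4 stuck-at-1 reproduces the observed Y1=0, Y2=1.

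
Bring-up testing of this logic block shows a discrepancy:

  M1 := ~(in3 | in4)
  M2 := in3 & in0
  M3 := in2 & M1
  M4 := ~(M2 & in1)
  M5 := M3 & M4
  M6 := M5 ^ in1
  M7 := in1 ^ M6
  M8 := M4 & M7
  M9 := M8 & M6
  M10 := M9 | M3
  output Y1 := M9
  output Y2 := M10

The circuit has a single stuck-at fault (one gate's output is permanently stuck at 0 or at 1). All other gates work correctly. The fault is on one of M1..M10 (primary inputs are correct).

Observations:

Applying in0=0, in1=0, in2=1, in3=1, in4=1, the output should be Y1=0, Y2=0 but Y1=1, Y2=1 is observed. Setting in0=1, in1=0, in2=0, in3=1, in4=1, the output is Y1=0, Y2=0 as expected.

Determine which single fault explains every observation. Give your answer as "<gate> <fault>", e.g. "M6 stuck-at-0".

M1 stuck-at-1

Fault-free values for test 1 (in0=0, in1=0, in2=1, in3=1, in4=1): M1=0, M2=0, M3=0, M4=1, M5=0, M6=0, M7=0, M8=0, M9=0, M10=0, giving Y1=0, Y2=0. Observed Y1=1, Y2=1.
Test 1: faults giving observed Y1=1, Y2=1 are {M1 stuck-at-1, M3 stuck-at-1, M5 stuck-at-1, M6 stuck-at-1, M9 stuck-at-1}.
Test 2 (in0=1, in1=0, in2=0, in3=1, in4=1): fault-free M1=0, M2=1, M3=0, M4=1, M5=0, M6=0, M7=0, M8=0, M9=0, M10=0 → Y1=0, Y2=0; observed Y1=0, Y2=0. Eliminates M3 stuck-at-1, M5 stuck-at-1, M6 stuck-at-1, M9 stuck-at-1.
Only M1 stuck-at-1 is consistent with every test.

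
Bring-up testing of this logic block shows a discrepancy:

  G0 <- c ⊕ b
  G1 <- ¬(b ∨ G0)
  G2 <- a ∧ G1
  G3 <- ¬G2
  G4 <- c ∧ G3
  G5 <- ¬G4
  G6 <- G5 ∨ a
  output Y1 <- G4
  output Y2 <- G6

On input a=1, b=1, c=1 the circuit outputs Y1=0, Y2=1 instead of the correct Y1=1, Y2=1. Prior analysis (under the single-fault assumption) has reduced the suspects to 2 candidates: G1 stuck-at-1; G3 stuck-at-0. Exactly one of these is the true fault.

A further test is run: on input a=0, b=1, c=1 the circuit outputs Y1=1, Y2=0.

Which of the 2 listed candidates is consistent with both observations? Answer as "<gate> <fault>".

Evaluate each candidate on input a=0, b=1, c=1:
  G1 stuck-at-1: G0=0, G1=1 [stuck-at-1], G2=0, G3=1, G4=1, G5=0, G6=0 → Y1=1, Y2=0 — matches
  G3 stuck-at-0: G0=0, G1=0, G2=0, G3=0 [stuck-at-0], G4=0, G5=1, G6=1 → Y1=0, Y2=1 — eliminated
Only G1 stuck-at-1 reproduces the observed Y1=1, Y2=0.

G1 stuck-at-1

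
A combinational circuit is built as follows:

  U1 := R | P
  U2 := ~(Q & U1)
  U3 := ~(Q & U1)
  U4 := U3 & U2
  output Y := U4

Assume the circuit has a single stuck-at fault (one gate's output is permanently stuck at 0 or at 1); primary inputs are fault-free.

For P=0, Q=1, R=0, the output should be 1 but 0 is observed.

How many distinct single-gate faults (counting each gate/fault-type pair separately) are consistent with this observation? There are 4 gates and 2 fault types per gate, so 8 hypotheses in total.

4

Fault-free: U1=0, U2=1, U3=1, U4=1 → 1. Observed 0.
  U1 stuck-at-0: output 1 ✗
  U1 stuck-at-1: output 0 ✓
  U2 stuck-at-0: output 0 ✓
  U2 stuck-at-1: output 1 ✗
  U3 stuck-at-0: output 0 ✓
  U3 stuck-at-1: output 1 ✗
  U4 stuck-at-0: output 0 ✓
  U4 stuck-at-1: output 1 ✗
Consistent faults: {U1 stuck-at-1, U2 stuck-at-0, U3 stuck-at-0, U4 stuck-at-0} — 4 in all.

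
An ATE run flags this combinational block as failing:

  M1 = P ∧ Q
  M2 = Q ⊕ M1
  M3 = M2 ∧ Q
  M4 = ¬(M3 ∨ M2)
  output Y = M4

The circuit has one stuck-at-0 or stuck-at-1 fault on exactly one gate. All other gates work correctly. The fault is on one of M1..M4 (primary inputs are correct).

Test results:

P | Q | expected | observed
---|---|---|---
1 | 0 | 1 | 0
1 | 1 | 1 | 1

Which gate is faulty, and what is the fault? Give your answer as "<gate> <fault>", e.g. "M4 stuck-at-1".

M1 stuck-at-1

Fault-free values for test 1 (P=1, Q=0): M1=0, M2=0, M3=0, M4=1, giving Y=1. Observed 0.
Test 1: faults giving observed 0 are {M1 stuck-at-1, M2 stuck-at-1, M3 stuck-at-1, M4 stuck-at-0}.
Test 2 (P=1, Q=1): fault-free M1=1, M2=0, M3=0, M4=1 → 1; observed 1. Eliminates M2 stuck-at-1, M3 stuck-at-1, M4 stuck-at-0.
Only M1 stuck-at-1 is consistent with every test.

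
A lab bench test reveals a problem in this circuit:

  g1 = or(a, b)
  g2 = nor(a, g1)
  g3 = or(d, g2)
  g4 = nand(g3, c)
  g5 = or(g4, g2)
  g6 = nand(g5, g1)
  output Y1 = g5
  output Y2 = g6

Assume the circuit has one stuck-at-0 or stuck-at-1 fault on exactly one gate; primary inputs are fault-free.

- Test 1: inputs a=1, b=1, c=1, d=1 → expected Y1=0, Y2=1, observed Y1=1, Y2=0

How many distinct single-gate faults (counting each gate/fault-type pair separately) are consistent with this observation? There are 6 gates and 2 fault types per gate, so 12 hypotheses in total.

Fault-free: g1=1, g2=0, g3=1, g4=0, g5=0, g6=1 → Y1=0, Y2=1. Observed Y1=1, Y2=0.
  g1 stuck-at-0: output Y1=0, Y2=1 ✗
  g1 stuck-at-1: output Y1=0, Y2=1 ✗
  g2 stuck-at-0: output Y1=0, Y2=1 ✗
  g2 stuck-at-1: output Y1=1, Y2=0 ✓
  g3 stuck-at-0: output Y1=1, Y2=0 ✓
  g3 stuck-at-1: output Y1=0, Y2=1 ✗
  g4 stuck-at-0: output Y1=0, Y2=1 ✗
  g4 stuck-at-1: output Y1=1, Y2=0 ✓
  g5 stuck-at-0: output Y1=0, Y2=1 ✗
  g5 stuck-at-1: output Y1=1, Y2=0 ✓
  g6 stuck-at-0: output Y1=0, Y2=0 ✗
  g6 stuck-at-1: output Y1=0, Y2=1 ✗
Consistent faults: {g2 stuck-at-1, g3 stuck-at-0, g4 stuck-at-1, g5 stuck-at-1} — 4 in all.

4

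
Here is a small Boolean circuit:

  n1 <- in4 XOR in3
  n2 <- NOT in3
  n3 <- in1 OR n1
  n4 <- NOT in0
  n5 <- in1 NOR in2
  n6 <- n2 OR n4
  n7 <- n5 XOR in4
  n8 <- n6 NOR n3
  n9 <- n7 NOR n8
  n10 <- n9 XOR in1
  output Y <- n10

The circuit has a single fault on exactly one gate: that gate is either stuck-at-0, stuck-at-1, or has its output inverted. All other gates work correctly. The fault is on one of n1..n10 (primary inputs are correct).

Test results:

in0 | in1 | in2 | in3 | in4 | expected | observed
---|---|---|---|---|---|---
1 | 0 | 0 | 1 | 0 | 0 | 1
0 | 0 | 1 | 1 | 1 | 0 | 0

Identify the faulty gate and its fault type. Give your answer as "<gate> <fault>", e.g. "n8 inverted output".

Fault-free values for test 1 (in0=1, in1=0, in2=0, in3=1, in4=0): n1=1, n2=0, n3=1, n4=0, n5=1, n6=0, n7=1, n8=0, n9=0, n10=0, giving Y=0. Observed 1.
Test 1: faults giving observed 1 are {n5 stuck-at-0, n5 inverted output, n7 stuck-at-0, n7 inverted output, n9 stuck-at-1, n9 inverted output, n10 stuck-at-1, n10 inverted output}.
Test 2 (in0=0, in1=0, in2=1, in3=1, in4=1): fault-free n1=0, n2=0, n3=0, n4=1, n5=0, n6=1, n7=1, n8=0, n9=0, n10=0 → 0; observed 0. Eliminates n5 inverted output, n7 stuck-at-0, n7 inverted output, n9 stuck-at-1, n9 inverted output, n10 stuck-at-1, n10 inverted output.
Only n5 stuck-at-0 is consistent with every test.

n5 stuck-at-0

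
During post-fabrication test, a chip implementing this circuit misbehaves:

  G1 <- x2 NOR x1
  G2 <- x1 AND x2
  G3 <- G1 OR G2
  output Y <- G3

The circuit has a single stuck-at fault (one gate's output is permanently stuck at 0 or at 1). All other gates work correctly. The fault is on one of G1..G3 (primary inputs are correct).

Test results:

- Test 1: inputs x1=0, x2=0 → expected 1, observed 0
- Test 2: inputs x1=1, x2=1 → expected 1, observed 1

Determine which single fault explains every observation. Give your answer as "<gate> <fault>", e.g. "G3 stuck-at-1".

G1 stuck-at-0

Fault-free values for test 1 (x1=0, x2=0): G1=1, G2=0, G3=1, giving Y=1. Observed 0.
Test 1: faults giving observed 0 are {G1 stuck-at-0, G3 stuck-at-0}.
Test 2 (x1=1, x2=1): fault-free G1=0, G2=1, G3=1 → 1; observed 1. Eliminates G3 stuck-at-0.
Only G1 stuck-at-0 is consistent with every test.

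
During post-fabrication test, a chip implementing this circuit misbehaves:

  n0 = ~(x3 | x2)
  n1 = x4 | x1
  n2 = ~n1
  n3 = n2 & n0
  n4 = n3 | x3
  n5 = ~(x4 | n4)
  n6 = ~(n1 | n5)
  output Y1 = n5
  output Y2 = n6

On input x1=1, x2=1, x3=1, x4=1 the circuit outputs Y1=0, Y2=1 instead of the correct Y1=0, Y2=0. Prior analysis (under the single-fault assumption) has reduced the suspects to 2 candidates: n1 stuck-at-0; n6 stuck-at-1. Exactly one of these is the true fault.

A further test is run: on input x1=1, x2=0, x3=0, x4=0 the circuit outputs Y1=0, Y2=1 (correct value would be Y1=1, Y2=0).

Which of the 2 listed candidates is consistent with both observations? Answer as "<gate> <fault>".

n1 stuck-at-0

Evaluate each candidate on input x1=1, x2=0, x3=0, x4=0:
  n1 stuck-at-0: n0=1, n1=0 [stuck-at-0], n2=1, n3=1, n4=1, n5=0, n6=1 → Y1=0, Y2=1 — matches
  n6 stuck-at-1: n0=1, n1=1, n2=0, n3=0, n4=0, n5=1, n6=1 [stuck-at-1] → Y1=1, Y2=1 — eliminated
Only n1 stuck-at-0 reproduces the observed Y1=0, Y2=1.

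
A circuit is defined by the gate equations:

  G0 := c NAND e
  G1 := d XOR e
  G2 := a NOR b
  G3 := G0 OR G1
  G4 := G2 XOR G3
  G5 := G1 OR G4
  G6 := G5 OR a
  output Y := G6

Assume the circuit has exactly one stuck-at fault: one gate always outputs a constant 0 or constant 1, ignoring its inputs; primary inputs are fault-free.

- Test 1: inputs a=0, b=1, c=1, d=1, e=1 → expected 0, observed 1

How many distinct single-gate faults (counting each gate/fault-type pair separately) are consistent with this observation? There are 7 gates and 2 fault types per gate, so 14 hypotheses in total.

7

Fault-free: G0=0, G1=0, G2=0, G3=0, G4=0, G5=0, G6=0 → 0. Observed 1.
  G0 stuck-at-0: output 0 ✗
  G0 stuck-at-1: output 1 ✓
  G1 stuck-at-0: output 0 ✗
  G1 stuck-at-1: output 1 ✓
  G2 stuck-at-0: output 0 ✗
  G2 stuck-at-1: output 1 ✓
  G3 stuck-at-0: output 0 ✗
  G3 stuck-at-1: output 1 ✓
  G4 stuck-at-0: output 0 ✗
  G4 stuck-at-1: output 1 ✓
  G5 stuck-at-0: output 0 ✗
  G5 stuck-at-1: output 1 ✓
  G6 stuck-at-0: output 0 ✗
  G6 stuck-at-1: output 1 ✓
Consistent faults: {G0 stuck-at-1, G1 stuck-at-1, G2 stuck-at-1, G3 stuck-at-1, G4 stuck-at-1, G5 stuck-at-1, G6 stuck-at-1} — 7 in all.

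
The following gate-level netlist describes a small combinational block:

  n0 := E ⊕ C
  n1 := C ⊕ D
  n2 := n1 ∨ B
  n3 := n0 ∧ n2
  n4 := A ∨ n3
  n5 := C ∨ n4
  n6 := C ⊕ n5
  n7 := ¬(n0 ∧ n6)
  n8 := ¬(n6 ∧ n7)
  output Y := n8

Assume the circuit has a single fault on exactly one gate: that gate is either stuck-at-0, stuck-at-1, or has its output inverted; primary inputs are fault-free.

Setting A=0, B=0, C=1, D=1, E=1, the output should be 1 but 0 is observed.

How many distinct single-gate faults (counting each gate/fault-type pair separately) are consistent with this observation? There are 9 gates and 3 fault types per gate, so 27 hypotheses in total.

6

Fault-free: n0=0, n1=0, n2=0, n3=0, n4=0, n5=1, n6=0, n7=1, n8=1 → 1. Observed 0.
  n0: none of the 3 fault types match ✗
  n1: none of the 3 fault types match ✗
  n2: none of the 3 fault types match ✗
  n3: none of the 3 fault types match ✗
  n4: none of the 3 fault types match ✗
  n5: stuck-at-0, inverted output ✓; others ✗
  n6: stuck-at-1, inverted output ✓; others ✗
  n7: none of the 3 fault types match ✗
  n8: stuck-at-0, inverted output ✓; others ✗
Consistent faults: {n5 stuck-at-0, n5 inverted output, n6 stuck-at-1, n6 inverted output, n8 stuck-at-0, n8 inverted output} — 6 in all.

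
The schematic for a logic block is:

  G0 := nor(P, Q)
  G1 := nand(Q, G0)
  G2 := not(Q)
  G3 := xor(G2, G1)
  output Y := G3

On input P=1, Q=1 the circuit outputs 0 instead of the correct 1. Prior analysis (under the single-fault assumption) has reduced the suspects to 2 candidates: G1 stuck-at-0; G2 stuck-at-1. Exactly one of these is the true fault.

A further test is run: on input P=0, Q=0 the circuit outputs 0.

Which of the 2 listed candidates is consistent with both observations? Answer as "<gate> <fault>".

Evaluate each candidate on input P=0, Q=0:
  G1 stuck-at-0: G0=1, G1=0 [stuck-at-0], G2=1, G3=1 → 1 — eliminated
  G2 stuck-at-1: G0=1, G1=1, G2=1 [stuck-at-1], G3=0 → 0 — matches
Only G2 stuck-at-1 reproduces the observed 0.

G2 stuck-at-1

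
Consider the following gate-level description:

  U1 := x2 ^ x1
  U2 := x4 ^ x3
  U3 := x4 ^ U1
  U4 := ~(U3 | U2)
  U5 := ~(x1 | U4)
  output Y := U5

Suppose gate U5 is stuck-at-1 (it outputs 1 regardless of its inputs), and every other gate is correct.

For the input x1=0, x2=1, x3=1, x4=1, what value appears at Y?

1

Propagate with U5 forced: U1=1, U2=0, U3=0, U4=1, U5=1 [stuck-at-1].
So Y = 1. (Without the fault it would be 0.)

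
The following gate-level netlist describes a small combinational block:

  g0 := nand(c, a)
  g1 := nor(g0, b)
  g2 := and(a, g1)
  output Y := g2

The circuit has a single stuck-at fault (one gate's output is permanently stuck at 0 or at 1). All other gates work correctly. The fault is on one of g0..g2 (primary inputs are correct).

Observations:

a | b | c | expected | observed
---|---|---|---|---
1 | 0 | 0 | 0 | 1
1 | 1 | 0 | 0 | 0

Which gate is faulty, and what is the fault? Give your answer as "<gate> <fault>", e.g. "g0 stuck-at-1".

g0 stuck-at-0

Fault-free values for test 1 (a=1, b=0, c=0): g0=1, g1=0, g2=0, giving Y=0. Observed 1.
Test 1: faults giving observed 1 are {g0 stuck-at-0, g1 stuck-at-1, g2 stuck-at-1}.
Test 2 (a=1, b=1, c=0): fault-free g0=1, g1=0, g2=0 → 0; observed 0. Eliminates g1 stuck-at-1, g2 stuck-at-1.
Only g0 stuck-at-0 is consistent with every test.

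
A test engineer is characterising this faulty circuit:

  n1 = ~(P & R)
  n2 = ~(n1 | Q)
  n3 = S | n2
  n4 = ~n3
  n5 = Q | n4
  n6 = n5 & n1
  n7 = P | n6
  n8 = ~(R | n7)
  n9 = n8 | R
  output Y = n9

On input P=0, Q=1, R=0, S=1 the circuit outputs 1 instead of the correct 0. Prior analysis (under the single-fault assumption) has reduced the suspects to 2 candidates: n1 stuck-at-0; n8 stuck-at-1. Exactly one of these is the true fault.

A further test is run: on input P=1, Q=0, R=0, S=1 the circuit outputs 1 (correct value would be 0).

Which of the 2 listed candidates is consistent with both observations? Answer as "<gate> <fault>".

Evaluate each candidate on input P=1, Q=0, R=0, S=1:
  n1 stuck-at-0: n1=0 [stuck-at-0], n2=1, n3=1, n4=0, n5=0, n6=0, n7=1, n8=0, n9=0 → 0 — eliminated
  n8 stuck-at-1: n1=1, n2=0, n3=1, n4=0, n5=0, n6=0, n7=1, n8=1 [stuck-at-1], n9=1 → 1 — matches
Only n8 stuck-at-1 reproduces the observed 1.

n8 stuck-at-1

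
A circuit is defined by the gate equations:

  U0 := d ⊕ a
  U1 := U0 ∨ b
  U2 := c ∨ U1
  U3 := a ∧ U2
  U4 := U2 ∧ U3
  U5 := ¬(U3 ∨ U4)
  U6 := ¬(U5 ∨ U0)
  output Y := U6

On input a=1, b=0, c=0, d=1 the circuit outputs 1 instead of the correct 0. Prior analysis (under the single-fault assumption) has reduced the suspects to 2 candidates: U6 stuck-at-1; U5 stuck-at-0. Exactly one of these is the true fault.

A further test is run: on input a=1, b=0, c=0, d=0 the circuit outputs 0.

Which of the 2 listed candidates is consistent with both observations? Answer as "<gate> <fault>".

U5 stuck-at-0

Evaluate each candidate on input a=1, b=0, c=0, d=0:
  U6 stuck-at-1: U0=1, U1=1, U2=1, U3=1, U4=1, U5=0, U6=1 [stuck-at-1] → 1 — eliminated
  U5 stuck-at-0: U0=1, U1=1, U2=1, U3=1, U4=1, U5=0 [stuck-at-0], U6=0 → 0 — matches
Only U5 stuck-at-0 reproduces the observed 0.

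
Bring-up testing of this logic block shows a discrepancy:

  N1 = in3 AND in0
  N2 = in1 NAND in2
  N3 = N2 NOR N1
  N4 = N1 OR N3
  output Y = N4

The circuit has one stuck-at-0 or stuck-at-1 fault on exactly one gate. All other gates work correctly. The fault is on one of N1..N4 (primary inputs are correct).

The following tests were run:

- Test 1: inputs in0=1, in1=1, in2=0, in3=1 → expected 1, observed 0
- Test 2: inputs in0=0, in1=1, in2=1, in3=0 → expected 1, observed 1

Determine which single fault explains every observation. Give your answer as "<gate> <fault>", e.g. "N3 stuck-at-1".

Fault-free values for test 1 (in0=1, in1=1, in2=0, in3=1): N1=1, N2=1, N3=0, N4=1, giving Y=1. Observed 0.
Test 1: faults giving observed 0 are {N1 stuck-at-0, N4 stuck-at-0}.
Test 2 (in0=0, in1=1, in2=1, in3=0): fault-free N1=0, N2=0, N3=1, N4=1 → 1; observed 1. Eliminates N4 stuck-at-0.
Only N1 stuck-at-0 is consistent with every test.

N1 stuck-at-0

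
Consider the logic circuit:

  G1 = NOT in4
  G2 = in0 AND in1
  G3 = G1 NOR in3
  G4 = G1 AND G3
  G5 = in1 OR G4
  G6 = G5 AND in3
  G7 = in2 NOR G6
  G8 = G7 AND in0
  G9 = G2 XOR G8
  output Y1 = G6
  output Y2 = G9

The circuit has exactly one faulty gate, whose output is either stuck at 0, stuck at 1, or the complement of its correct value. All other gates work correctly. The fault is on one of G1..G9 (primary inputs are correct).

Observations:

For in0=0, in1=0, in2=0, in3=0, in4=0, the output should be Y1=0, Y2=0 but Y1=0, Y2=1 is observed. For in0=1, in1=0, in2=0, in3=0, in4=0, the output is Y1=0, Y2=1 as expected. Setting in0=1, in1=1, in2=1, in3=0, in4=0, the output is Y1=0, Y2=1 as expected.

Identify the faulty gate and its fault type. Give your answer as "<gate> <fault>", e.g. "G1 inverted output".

G9 stuck-at-1

Fault-free values for test 1 (in0=0, in1=0, in2=0, in3=0, in4=0): G1=1, G2=0, G3=0, G4=0, G5=0, G6=0, G7=1, G8=0, G9=0, giving Y1=0, Y2=0. Observed Y1=0, Y2=1.
Test 1: faults giving observed Y1=0, Y2=1 are {G2 stuck-at-1, G2 inverted output, G8 stuck-at-1, G8 inverted output, G9 stuck-at-1, G9 inverted output}.
Test 2 (in0=1, in1=0, in2=0, in3=0, in4=0): fault-free G1=1, G2=0, G3=0, G4=0, G5=0, G6=0, G7=1, G8=1, G9=1 → Y1=0, Y2=1; observed Y1=0, Y2=1. Eliminates G2 stuck-at-1, G2 inverted output, G8 inverted output, G9 inverted output.
Test 3 (in0=1, in1=1, in2=1, in3=0, in4=0): fault-free G1=1, G2=1, G3=0, G4=0, G5=1, G6=0, G7=0, G8=0, G9=1 → Y1=0, Y2=1; observed Y1=0, Y2=1. Eliminates G8 stuck-at-1.
Only G9 stuck-at-1 is consistent with every test.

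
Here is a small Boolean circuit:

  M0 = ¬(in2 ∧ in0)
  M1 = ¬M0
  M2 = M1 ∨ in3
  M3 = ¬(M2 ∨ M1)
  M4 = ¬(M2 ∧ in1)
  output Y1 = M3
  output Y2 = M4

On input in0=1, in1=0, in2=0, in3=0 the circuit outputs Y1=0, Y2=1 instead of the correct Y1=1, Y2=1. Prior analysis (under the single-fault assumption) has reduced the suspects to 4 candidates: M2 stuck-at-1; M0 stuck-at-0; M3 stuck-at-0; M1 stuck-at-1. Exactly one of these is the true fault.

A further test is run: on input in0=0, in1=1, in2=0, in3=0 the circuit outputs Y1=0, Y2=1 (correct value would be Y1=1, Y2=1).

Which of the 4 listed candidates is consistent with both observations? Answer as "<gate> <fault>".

Evaluate each candidate on input in0=0, in1=1, in2=0, in3=0:
  M2 stuck-at-1: M0=1, M1=0, M2=1 [stuck-at-1], M3=0, M4=0 → Y1=0, Y2=0 — eliminated
  M0 stuck-at-0: M0=0 [stuck-at-0], M1=1, M2=1, M3=0, M4=0 → Y1=0, Y2=0 — eliminated
  M3 stuck-at-0: M0=1, M1=0, M2=0, M3=0 [stuck-at-0], M4=1 → Y1=0, Y2=1 — matches
  M1 stuck-at-1: M0=1, M1=1 [stuck-at-1], M2=1, M3=0, M4=0 → Y1=0, Y2=0 — eliminated
Only M3 stuck-at-0 reproduces the observed Y1=0, Y2=1.

M3 stuck-at-0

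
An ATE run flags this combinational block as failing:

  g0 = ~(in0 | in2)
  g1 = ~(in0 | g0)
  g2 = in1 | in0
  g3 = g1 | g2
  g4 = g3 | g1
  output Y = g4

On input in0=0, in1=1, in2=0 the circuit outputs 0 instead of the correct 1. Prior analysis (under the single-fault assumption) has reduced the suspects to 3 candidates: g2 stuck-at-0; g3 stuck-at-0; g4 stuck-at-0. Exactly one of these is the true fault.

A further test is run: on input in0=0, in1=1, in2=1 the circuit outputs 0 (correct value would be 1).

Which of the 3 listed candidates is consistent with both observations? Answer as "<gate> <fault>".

Evaluate each candidate on input in0=0, in1=1, in2=1:
  g2 stuck-at-0: g0=0, g1=1, g2=0 [stuck-at-0], g3=1, g4=1 → 1 — eliminated
  g3 stuck-at-0: g0=0, g1=1, g2=1, g3=0 [stuck-at-0], g4=1 → 1 — eliminated
  g4 stuck-at-0: g0=0, g1=1, g2=1, g3=1, g4=0 [stuck-at-0] → 0 — matches
Only g4 stuck-at-0 reproduces the observed 0.

g4 stuck-at-0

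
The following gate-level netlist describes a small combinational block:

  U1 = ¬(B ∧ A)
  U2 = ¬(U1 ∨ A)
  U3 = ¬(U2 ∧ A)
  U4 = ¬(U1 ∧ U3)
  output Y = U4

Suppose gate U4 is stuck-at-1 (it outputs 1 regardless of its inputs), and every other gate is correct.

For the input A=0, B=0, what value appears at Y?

Propagate with U4 forced: U1=1, U2=0, U3=1, U4=1 [stuck-at-1].
So Y = 1. (Without the fault it would be 0.)

1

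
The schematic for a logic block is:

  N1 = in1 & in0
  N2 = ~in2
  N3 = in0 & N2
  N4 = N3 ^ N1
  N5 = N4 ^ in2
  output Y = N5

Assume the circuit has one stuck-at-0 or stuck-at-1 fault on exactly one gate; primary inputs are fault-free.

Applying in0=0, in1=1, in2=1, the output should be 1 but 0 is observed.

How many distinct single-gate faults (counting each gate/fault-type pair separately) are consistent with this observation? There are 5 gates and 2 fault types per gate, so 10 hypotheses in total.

Fault-free: N1=0, N2=0, N3=0, N4=0, N5=1 → 1. Observed 0.
  N1 stuck-at-0: output 1 ✗
  N1 stuck-at-1: output 0 ✓
  N2 stuck-at-0: output 1 ✗
  N2 stuck-at-1: output 1 ✗
  N3 stuck-at-0: output 1 ✗
  N3 stuck-at-1: output 0 ✓
  N4 stuck-at-0: output 1 ✗
  N4 stuck-at-1: output 0 ✓
  N5 stuck-at-0: output 0 ✓
  N5 stuck-at-1: output 1 ✗
Consistent faults: {N1 stuck-at-1, N3 stuck-at-1, N4 stuck-at-1, N5 stuck-at-0} — 4 in all.

4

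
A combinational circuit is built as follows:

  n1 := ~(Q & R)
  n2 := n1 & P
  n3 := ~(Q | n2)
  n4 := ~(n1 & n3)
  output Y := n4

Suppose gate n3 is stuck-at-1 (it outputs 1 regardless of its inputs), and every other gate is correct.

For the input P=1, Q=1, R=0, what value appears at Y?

Propagate with n3 forced: n1=1, n2=1, n3=1 [stuck-at-1], n4=0.
So Y = 0. (Without the fault it would be 1.)

0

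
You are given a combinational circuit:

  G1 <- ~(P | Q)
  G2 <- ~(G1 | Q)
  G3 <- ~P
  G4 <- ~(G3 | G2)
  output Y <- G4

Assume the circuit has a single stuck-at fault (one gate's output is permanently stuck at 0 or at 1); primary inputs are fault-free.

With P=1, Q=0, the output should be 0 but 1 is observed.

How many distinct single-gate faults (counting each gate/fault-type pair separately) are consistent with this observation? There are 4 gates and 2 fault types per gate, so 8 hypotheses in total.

Fault-free: G1=0, G2=1, G3=0, G4=0 → 0. Observed 1.
  G1 stuck-at-0: output 0 ✗
  G1 stuck-at-1: output 1 ✓
  G2 stuck-at-0: output 1 ✓
  G2 stuck-at-1: output 0 ✗
  G3 stuck-at-0: output 0 ✗
  G3 stuck-at-1: output 0 ✗
  G4 stuck-at-0: output 0 ✗
  G4 stuck-at-1: output 1 ✓
Consistent faults: {G1 stuck-at-1, G2 stuck-at-0, G4 stuck-at-1} — 3 in all.

3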